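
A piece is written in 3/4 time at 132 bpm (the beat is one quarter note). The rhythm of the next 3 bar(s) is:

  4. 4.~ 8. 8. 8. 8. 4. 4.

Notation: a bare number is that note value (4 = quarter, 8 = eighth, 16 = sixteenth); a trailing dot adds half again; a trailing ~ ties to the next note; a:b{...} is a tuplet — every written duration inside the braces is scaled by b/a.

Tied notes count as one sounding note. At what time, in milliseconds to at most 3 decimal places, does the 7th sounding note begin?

1. 0.0ms @ 0 + 681.818ms (3/2)
2. 681.818ms @ 3/2 + 1022.727ms (9/4)
3. 1704.545ms @ 15/4 + 340.909ms (3/4)
4. 2045.455ms @ 9/2 + 340.909ms (3/4)
5. 2386.364ms @ 21/4 + 340.909ms (3/4)
6. 2727.273ms @ 6 + 681.818ms (3/2)
7. 3409.091ms @ 15/2 + 681.818ms (3/2)

note 7 onset = 15/2b = 3409.091ms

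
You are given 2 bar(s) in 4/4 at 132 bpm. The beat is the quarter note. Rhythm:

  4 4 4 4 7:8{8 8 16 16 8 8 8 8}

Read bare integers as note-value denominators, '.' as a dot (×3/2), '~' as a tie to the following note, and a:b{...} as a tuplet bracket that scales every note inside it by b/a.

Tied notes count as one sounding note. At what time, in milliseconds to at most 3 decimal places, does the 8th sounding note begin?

note 8 onset = 38/7b = 2467.532ms

1. 0.0ms @ 0 + 454.545ms (1)
2. 454.545ms @ 1 + 454.545ms (1)
3. 909.091ms @ 2 + 454.545ms (1)
4. 1363.636ms @ 3 + 454.545ms (1)
5. 1818.182ms @ 4 + 259.74ms (4/7)
6. 2077.922ms @ 32/7 + 259.74ms (4/7)
7. 2337.662ms @ 36/7 + 129.87ms (2/7)
8. 2467.532ms @ 38/7 + 129.87ms (2/7)
9. 2597.403ms @ 40/7 + 259.74ms (4/7)
10. 2857.143ms @ 44/7 + 259.74ms (4/7)
11. 3116.883ms @ 48/7 + 259.74ms (4/7)
12. 3376.623ms @ 52/7 + 259.74ms (4/7)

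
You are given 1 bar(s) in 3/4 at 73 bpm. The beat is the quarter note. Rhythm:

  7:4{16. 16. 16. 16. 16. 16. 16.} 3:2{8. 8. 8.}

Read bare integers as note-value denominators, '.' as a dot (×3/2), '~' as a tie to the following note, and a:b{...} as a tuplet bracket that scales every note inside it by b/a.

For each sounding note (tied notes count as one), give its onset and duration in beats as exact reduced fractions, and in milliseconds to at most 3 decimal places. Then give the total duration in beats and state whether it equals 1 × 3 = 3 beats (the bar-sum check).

1) 0.0ms=0b +176.125ms=3/14b
2) 176.125ms=3/14b +176.125ms=3/14b
3) 352.25ms=3/7b +176.125ms=3/14b
4) 528.376ms=9/14b +176.125ms=3/14b
5) 704.501ms=6/7b +176.125ms=3/14b
6) 880.626ms=15/14b +176.125ms=3/14b
7) 1056.751ms=9/7b +176.125ms=3/14b
8) 1232.877ms=3/2b +410.959ms=1/2b
9) 1643.836ms=2b +410.959ms=1/2b
10) 2054.795ms=5/2b +410.959ms=1/2b
Σ=3b of 3 (73bpm 3/4) — PASS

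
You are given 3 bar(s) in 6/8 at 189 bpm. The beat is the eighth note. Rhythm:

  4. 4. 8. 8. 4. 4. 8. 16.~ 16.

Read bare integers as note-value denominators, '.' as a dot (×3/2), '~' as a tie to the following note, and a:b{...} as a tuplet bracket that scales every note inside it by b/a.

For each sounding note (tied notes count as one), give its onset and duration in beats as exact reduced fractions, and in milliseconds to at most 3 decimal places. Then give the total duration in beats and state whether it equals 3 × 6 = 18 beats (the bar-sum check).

1) 0.0ms=0b +952.381ms=3b
2) 952.381ms=3b +952.381ms=3b
3) 1904.762ms=6b +476.19ms=3/2b
4) 2380.952ms=15/2b +476.19ms=3/2b
5) 2857.143ms=9b +952.381ms=3b
6) 3809.524ms=12b +952.381ms=3b
7) 4761.905ms=15b +476.19ms=3/2b
8) 5238.095ms=33/2b +476.19ms=3/2b
Σ=18b of 18 (189bpm 6/8) — PASS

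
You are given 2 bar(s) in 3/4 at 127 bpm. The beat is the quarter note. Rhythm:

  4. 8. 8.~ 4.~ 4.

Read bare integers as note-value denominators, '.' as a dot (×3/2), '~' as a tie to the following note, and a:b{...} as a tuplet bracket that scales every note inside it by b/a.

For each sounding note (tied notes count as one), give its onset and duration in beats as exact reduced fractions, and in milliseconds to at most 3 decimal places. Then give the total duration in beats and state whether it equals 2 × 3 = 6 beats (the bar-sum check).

1) 0.0ms=0b +708.661ms=3/2b
2) 708.661ms=3/2b +354.331ms=3/4b
3) 1062.992ms=9/4b +1771.654ms=15/4b
Σ=6b of 6 (127bpm 3/4) — PASS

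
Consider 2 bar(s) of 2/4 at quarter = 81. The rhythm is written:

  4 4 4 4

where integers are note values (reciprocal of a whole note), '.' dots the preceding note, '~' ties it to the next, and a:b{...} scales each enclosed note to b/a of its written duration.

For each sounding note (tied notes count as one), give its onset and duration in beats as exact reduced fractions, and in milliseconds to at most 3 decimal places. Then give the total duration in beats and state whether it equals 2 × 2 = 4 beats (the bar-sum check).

1) 0.0ms=0b +740.741ms=1b
2) 740.741ms=1b +740.741ms=1b
3) 1481.481ms=2b +740.741ms=1b
4) 2222.222ms=3b +740.741ms=1b
Σ=4b of 4 (81bpm 2/4) — PASS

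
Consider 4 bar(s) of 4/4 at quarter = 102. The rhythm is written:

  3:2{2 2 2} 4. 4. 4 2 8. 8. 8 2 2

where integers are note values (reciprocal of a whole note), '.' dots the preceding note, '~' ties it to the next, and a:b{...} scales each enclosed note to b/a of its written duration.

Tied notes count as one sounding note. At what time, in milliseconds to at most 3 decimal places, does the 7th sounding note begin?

1. 0.0ms @ 0 + 784.314ms (4/3)
2. 784.314ms @ 4/3 + 784.314ms (4/3)
3. 1568.627ms @ 8/3 + 784.314ms (4/3)
4. 2352.941ms @ 4 + 882.353ms (3/2)
5. 3235.294ms @ 11/2 + 882.353ms (3/2)
6. 4117.647ms @ 7 + 588.235ms (1)
7. 4705.882ms @ 8 + 1176.471ms (2)
8. 5882.353ms @ 10 + 441.176ms (3/4)
9. 6323.529ms @ 43/4 + 441.176ms (3/4)
10. 6764.706ms @ 23/2 + 294.118ms (1/2)
11. 7058.824ms @ 12 + 1176.471ms (2)
12. 8235.294ms @ 14 + 1176.471ms (2)

note 7 onset = 8b = 4705.882ms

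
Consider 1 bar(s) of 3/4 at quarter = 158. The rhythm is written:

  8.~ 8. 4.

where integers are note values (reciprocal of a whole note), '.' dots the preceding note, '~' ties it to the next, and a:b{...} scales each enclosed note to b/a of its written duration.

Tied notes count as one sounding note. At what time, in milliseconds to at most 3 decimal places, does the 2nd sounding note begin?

1. 0.0ms @ 0 + 569.62ms (3/2)
2. 569.62ms @ 3/2 + 569.62ms (3/2)

note 2 onset = 3/2b = 569.62ms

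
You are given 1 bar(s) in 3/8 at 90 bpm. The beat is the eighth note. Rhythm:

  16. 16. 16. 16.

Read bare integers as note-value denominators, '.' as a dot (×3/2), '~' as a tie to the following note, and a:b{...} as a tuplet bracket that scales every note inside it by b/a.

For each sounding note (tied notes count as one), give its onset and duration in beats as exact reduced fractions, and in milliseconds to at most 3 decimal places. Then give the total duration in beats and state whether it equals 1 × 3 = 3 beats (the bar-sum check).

1) 0.0ms=0b +500.0ms=3/4b
2) 500.0ms=3/4b +500.0ms=3/4b
3) 1000.0ms=3/2b +500.0ms=3/4b
4) 1500.0ms=9/4b +500.0ms=3/4b
Σ=3b of 3 (90bpm 3/8) — PASS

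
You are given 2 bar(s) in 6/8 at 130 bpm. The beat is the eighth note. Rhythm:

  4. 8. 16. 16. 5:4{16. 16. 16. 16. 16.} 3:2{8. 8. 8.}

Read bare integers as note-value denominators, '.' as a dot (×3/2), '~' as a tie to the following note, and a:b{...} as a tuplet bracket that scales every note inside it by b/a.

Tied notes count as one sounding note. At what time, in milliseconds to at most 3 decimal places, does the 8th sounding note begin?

1. 0.0ms @ 0 + 1384.615ms (3)
2. 1384.615ms @ 3 + 692.308ms (3/2)
3. 2076.923ms @ 9/2 + 346.154ms (3/4)
4. 2423.077ms @ 21/4 + 346.154ms (3/4)
5. 2769.231ms @ 6 + 276.923ms (3/5)
6. 3046.154ms @ 33/5 + 276.923ms (3/5)
7. 3323.077ms @ 36/5 + 276.923ms (3/5)
8. 3600.0ms @ 39/5 + 276.923ms (3/5)
9. 3876.923ms @ 42/5 + 276.923ms (3/5)
10. 4153.846ms @ 9 + 461.538ms (1)
11. 4615.385ms @ 10 + 461.538ms (1)
12. 5076.923ms @ 11 + 461.538ms (1)

note 8 onset = 39/5b = 3600.0ms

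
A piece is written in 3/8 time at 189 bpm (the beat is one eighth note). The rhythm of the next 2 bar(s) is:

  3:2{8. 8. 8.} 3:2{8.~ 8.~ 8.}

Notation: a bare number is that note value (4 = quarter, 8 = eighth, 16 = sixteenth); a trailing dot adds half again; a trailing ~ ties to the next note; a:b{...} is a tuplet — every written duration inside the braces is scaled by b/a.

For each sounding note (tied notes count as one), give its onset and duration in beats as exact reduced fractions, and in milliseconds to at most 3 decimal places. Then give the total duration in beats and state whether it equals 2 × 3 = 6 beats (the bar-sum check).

1) 0.0ms=0b +317.46ms=1b
2) 317.46ms=1b +317.46ms=1b
3) 634.921ms=2b +317.46ms=1b
4) 952.381ms=3b +952.381ms=3b
Σ=6b of 6 (189bpm 3/8) — PASS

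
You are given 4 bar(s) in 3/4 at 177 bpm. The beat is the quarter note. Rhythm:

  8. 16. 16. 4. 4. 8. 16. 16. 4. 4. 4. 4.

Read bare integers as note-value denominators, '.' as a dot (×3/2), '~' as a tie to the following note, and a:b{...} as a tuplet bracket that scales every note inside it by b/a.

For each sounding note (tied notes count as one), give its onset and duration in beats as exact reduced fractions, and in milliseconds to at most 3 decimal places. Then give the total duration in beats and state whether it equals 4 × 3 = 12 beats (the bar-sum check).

1) 0.0ms=0b +254.237ms=3/4b
2) 254.237ms=3/4b +127.119ms=3/8b
3) 381.356ms=9/8b +127.119ms=3/8b
4) 508.475ms=3/2b +508.475ms=3/2b
5) 1016.949ms=3b +508.475ms=3/2b
6) 1525.424ms=9/2b +254.237ms=3/4b
7) 1779.661ms=21/4b +127.119ms=3/8b
8) 1906.78ms=45/8b +127.119ms=3/8b
9) 2033.898ms=6b +508.475ms=3/2b
10) 2542.373ms=15/2b +508.475ms=3/2b
11) 3050.847ms=9b +508.475ms=3/2b
12) 3559.322ms=21/2b +508.475ms=3/2b
Σ=12b of 12 (177bpm 3/4) — PASS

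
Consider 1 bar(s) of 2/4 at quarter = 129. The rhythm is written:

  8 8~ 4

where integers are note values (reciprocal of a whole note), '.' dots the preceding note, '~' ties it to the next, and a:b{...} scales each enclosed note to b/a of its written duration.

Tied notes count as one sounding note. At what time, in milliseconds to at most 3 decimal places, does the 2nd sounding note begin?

1. 0.0ms @ 0 + 232.558ms (1/2)
2. 232.558ms @ 1/2 + 697.674ms (3/2)

note 2 onset = 1/2b = 232.558ms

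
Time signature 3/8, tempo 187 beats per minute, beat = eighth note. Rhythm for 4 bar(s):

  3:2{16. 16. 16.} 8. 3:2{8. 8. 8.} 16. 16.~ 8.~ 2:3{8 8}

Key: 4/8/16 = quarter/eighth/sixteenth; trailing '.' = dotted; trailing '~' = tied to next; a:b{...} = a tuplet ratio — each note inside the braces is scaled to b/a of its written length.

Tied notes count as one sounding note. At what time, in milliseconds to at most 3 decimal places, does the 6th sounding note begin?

1. 0.0ms @ 0 + 160.428ms (1/2)
2. 160.428ms @ 1/2 + 160.428ms (1/2)
3. 320.856ms @ 1 + 160.428ms (1/2)
4. 481.283ms @ 3/2 + 481.283ms (3/2)
5. 962.567ms @ 3 + 320.856ms (1)
6. 1283.422ms @ 4 + 320.856ms (1)
7. 1604.278ms @ 5 + 320.856ms (1)
8. 1925.134ms @ 6 + 240.642ms (3/4)
9. 2165.775ms @ 27/4 + 1203.209ms (15/4)
10. 3368.984ms @ 21/2 + 481.283ms (3/2)

note 6 onset = 4b = 1283.422ms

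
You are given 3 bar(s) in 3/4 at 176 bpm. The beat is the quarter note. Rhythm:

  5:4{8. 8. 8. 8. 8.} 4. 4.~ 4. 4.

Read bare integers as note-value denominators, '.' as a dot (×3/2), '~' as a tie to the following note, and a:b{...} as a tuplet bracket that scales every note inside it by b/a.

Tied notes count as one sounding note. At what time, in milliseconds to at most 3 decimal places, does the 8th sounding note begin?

1. 0.0ms @ 0 + 204.545ms (3/5)
2. 204.545ms @ 3/5 + 204.545ms (3/5)
3. 409.091ms @ 6/5 + 204.545ms (3/5)
4. 613.636ms @ 9/5 + 204.545ms (3/5)
5. 818.182ms @ 12/5 + 204.545ms (3/5)
6. 1022.727ms @ 3 + 511.364ms (3/2)
7. 1534.091ms @ 9/2 + 1022.727ms (3)
8. 2556.818ms @ 15/2 + 511.364ms (3/2)

note 8 onset = 15/2b = 2556.818ms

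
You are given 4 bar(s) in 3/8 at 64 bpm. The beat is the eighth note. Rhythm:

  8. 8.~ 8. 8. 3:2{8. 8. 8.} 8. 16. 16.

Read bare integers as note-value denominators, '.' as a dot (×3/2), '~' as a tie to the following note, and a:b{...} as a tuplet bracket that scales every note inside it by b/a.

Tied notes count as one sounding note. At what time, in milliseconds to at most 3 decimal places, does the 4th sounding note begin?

note 4 onset = 6b = 5625.0ms

1. 0.0ms @ 0 + 1406.25ms (3/2)
2. 1406.25ms @ 3/2 + 2812.5ms (3)
3. 4218.75ms @ 9/2 + 1406.25ms (3/2)
4. 5625.0ms @ 6 + 937.5ms (1)
5. 6562.5ms @ 7 + 937.5ms (1)
6. 7500.0ms @ 8 + 937.5ms (1)
7. 8437.5ms @ 9 + 1406.25ms (3/2)
8. 9843.75ms @ 21/2 + 703.125ms (3/4)
9. 10546.875ms @ 45/4 + 703.125ms (3/4)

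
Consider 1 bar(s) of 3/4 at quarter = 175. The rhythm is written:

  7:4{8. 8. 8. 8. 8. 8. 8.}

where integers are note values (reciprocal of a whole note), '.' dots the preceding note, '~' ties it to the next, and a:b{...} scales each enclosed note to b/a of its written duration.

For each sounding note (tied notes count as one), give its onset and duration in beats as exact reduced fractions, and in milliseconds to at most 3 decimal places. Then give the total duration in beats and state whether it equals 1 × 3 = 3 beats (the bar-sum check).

1) 0.0ms=0b +146.939ms=3/7b
2) 146.939ms=3/7b +146.939ms=3/7b
3) 293.878ms=6/7b +146.939ms=3/7b
4) 440.816ms=9/7b +146.939ms=3/7b
5) 587.755ms=12/7b +146.939ms=3/7b
6) 734.694ms=15/7b +146.939ms=3/7b
7) 881.633ms=18/7b +146.939ms=3/7b
Σ=3b of 3 (175bpm 3/4) — PASS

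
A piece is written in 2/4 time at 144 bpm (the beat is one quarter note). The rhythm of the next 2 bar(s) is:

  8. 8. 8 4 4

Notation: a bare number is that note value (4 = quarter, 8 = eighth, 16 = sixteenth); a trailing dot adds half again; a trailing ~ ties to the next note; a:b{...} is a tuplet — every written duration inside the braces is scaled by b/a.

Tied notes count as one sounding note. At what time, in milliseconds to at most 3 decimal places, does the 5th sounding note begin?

1. 0.0ms @ 0 + 312.5ms (3/4)
2. 312.5ms @ 3/4 + 312.5ms (3/4)
3. 625.0ms @ 3/2 + 208.333ms (1/2)
4. 833.333ms @ 2 + 416.667ms (1)
5. 1250.0ms @ 3 + 416.667ms (1)

note 5 onset = 3b = 1250.0ms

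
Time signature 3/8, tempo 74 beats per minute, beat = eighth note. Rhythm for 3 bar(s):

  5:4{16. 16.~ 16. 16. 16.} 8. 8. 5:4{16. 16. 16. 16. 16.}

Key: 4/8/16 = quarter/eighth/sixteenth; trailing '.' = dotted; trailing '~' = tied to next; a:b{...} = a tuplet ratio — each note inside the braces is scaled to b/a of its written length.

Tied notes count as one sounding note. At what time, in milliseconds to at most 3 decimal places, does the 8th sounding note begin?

1. 0.0ms @ 0 + 486.486ms (3/5)
2. 486.486ms @ 3/5 + 972.973ms (6/5)
3. 1459.459ms @ 9/5 + 486.486ms (3/5)
4. 1945.946ms @ 12/5 + 486.486ms (3/5)
5. 2432.432ms @ 3 + 1216.216ms (3/2)
6. 3648.649ms @ 9/2 + 1216.216ms (3/2)
7. 4864.865ms @ 6 + 486.486ms (3/5)
8. 5351.351ms @ 33/5 + 486.486ms (3/5)
9. 5837.838ms @ 36/5 + 486.486ms (3/5)
10. 6324.324ms @ 39/5 + 486.486ms (3/5)
11. 6810.811ms @ 42/5 + 486.486ms (3/5)

note 8 onset = 33/5b = 5351.351ms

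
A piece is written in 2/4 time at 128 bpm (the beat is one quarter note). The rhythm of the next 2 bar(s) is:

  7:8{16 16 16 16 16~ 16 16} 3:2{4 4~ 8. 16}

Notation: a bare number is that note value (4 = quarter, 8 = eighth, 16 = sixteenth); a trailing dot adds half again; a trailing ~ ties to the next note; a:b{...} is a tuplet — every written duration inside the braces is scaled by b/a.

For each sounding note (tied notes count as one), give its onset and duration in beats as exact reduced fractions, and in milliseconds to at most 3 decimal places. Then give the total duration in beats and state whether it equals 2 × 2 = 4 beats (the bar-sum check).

1) 0.0ms=0b +133.929ms=2/7b
2) 133.929ms=2/7b +133.929ms=2/7b
3) 267.857ms=4/7b +133.929ms=2/7b
4) 401.786ms=6/7b +133.929ms=2/7b
5) 535.714ms=8/7b +267.857ms=4/7b
6) 803.571ms=12/7b +133.929ms=2/7b
7) 937.5ms=2b +312.5ms=2/3b
8) 1250.0ms=8/3b +546.875ms=7/6b
9) 1796.875ms=23/6b +78.125ms=1/6b
Σ=4b of 4 (128bpm 2/4) — PASS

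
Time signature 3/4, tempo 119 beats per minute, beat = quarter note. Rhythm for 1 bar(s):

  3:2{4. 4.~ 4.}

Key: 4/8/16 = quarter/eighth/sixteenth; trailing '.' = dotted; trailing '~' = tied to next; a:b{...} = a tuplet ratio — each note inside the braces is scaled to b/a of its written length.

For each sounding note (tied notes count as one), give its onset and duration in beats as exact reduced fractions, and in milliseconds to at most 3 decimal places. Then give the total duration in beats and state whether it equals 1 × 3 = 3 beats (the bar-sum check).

1) 0.0ms=0b +504.202ms=1b
2) 504.202ms=1b +1008.403ms=2b
Σ=3b of 3 (119bpm 3/4) — PASS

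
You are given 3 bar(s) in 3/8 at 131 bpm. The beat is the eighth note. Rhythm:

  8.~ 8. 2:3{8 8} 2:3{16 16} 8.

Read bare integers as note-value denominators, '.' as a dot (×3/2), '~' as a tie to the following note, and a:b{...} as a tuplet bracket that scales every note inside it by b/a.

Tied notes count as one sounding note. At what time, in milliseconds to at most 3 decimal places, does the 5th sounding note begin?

note 5 onset = 27/4b = 3091.603ms

1. 0.0ms @ 0 + 1374.046ms (3)
2. 1374.046ms @ 3 + 687.023ms (3/2)
3. 2061.069ms @ 9/2 + 687.023ms (3/2)
4. 2748.092ms @ 6 + 343.511ms (3/4)
5. 3091.603ms @ 27/4 + 343.511ms (3/4)
6. 3435.115ms @ 15/2 + 687.023ms (3/2)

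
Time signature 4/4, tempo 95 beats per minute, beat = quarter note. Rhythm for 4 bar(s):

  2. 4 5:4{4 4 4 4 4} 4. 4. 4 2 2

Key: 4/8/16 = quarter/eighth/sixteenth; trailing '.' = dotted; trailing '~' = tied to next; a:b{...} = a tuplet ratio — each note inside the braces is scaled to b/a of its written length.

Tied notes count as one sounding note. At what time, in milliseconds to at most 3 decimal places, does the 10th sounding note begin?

1. 0.0ms @ 0 + 1894.737ms (3)
2. 1894.737ms @ 3 + 631.579ms (1)
3. 2526.316ms @ 4 + 505.263ms (4/5)
4. 3031.579ms @ 24/5 + 505.263ms (4/5)
5. 3536.842ms @ 28/5 + 505.263ms (4/5)
6. 4042.105ms @ 32/5 + 505.263ms (4/5)
7. 4547.368ms @ 36/5 + 505.263ms (4/5)
8. 5052.632ms @ 8 + 947.368ms (3/2)
9. 6000.0ms @ 19/2 + 947.368ms (3/2)
10. 6947.368ms @ 11 + 631.579ms (1)
11. 7578.947ms @ 12 + 1263.158ms (2)
12. 8842.105ms @ 14 + 1263.158ms (2)

note 10 onset = 11b = 6947.368ms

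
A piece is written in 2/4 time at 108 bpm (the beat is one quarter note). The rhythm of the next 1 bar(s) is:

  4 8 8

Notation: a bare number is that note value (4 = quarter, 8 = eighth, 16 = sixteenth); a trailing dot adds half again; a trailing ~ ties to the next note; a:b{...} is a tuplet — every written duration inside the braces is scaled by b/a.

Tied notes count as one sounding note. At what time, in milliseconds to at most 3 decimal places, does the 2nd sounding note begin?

1. 0.0ms @ 0 + 555.556ms (1)
2. 555.556ms @ 1 + 277.778ms (1/2)
3. 833.333ms @ 3/2 + 277.778ms (1/2)

note 2 onset = 1b = 555.556ms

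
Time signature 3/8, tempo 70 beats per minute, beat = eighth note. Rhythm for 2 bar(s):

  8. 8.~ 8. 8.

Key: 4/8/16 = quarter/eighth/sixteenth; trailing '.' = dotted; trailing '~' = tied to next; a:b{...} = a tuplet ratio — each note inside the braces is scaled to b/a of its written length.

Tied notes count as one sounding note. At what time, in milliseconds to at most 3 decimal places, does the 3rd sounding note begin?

1. 0.0ms @ 0 + 1285.714ms (3/2)
2. 1285.714ms @ 3/2 + 2571.429ms (3)
3. 3857.143ms @ 9/2 + 1285.714ms (3/2)

note 3 onset = 9/2b = 3857.143ms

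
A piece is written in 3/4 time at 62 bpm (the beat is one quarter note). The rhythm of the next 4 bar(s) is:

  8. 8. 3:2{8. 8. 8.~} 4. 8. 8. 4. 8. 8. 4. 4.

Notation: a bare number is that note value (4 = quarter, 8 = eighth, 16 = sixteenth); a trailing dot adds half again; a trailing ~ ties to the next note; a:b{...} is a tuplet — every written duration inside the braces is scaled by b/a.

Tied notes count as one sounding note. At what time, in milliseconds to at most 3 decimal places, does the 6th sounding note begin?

note 6 onset = 9/2b = 4354.839ms

1. 0.0ms @ 0 + 725.806ms (3/4)
2. 725.806ms @ 3/4 + 725.806ms (3/4)
3. 1451.613ms @ 3/2 + 483.871ms (1/2)
4. 1935.484ms @ 2 + 483.871ms (1/2)
5. 2419.355ms @ 5/2 + 1935.484ms (2)
6. 4354.839ms @ 9/2 + 725.806ms (3/4)
7. 5080.645ms @ 21/4 + 725.806ms (3/4)
8. 5806.452ms @ 6 + 1451.613ms (3/2)
9. 7258.065ms @ 15/2 + 725.806ms (3/4)
10. 7983.871ms @ 33/4 + 725.806ms (3/4)
11. 8709.677ms @ 9 + 1451.613ms (3/2)
12. 10161.29ms @ 21/2 + 1451.613ms (3/2)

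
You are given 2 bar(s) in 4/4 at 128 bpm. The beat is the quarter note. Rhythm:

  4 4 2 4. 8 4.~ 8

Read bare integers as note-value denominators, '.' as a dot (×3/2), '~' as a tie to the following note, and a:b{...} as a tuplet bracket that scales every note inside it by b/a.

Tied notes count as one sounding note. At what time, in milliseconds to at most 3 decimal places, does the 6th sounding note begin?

1. 0.0ms @ 0 + 468.75ms (1)
2. 468.75ms @ 1 + 468.75ms (1)
3. 937.5ms @ 2 + 937.5ms (2)
4. 1875.0ms @ 4 + 703.125ms (3/2)
5. 2578.125ms @ 11/2 + 234.375ms (1/2)
6. 2812.5ms @ 6 + 937.5ms (2)

note 6 onset = 6b = 2812.5ms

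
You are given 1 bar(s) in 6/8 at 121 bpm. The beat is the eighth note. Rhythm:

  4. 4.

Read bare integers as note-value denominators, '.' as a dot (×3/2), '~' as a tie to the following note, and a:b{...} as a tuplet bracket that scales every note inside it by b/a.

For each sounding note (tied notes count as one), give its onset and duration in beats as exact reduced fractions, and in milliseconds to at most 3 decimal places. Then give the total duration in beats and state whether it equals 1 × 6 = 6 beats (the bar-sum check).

1) 0.0ms=0b +1487.603ms=3b
2) 1487.603ms=3b +1487.603ms=3b
Σ=6b of 6 (121bpm 6/8) — PASS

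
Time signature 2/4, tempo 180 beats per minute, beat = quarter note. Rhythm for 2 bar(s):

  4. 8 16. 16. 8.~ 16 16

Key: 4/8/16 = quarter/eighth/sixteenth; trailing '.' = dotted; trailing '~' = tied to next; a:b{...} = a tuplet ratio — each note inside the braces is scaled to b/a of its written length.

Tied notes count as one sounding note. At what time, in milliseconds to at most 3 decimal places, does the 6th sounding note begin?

1. 0.0ms @ 0 + 500.0ms (3/2)
2. 500.0ms @ 3/2 + 166.667ms (1/2)
3. 666.667ms @ 2 + 125.0ms (3/8)
4. 791.667ms @ 19/8 + 125.0ms (3/8)
5. 916.667ms @ 11/4 + 333.333ms (1)
6. 1250.0ms @ 15/4 + 83.333ms (1/4)

note 6 onset = 15/4b = 1250.0ms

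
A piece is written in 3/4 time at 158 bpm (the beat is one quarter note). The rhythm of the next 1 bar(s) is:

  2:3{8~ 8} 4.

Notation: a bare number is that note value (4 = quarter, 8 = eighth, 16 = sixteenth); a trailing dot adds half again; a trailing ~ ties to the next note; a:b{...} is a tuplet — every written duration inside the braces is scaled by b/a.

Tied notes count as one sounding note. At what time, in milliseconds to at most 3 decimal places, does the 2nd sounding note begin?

note 2 onset = 3/2b = 569.62ms

1. 0.0ms @ 0 + 569.62ms (3/2)
2. 569.62ms @ 3/2 + 569.62ms (3/2)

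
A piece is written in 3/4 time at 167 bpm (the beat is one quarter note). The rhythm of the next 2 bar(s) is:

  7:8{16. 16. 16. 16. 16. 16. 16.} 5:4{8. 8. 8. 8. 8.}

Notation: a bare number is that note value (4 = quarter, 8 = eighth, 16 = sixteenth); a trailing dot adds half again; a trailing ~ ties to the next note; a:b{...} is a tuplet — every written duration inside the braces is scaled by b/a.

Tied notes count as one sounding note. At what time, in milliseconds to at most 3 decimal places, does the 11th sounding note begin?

note 11 onset = 24/5b = 1724.551ms

1. 0.0ms @ 0 + 153.978ms (3/7)
2. 153.978ms @ 3/7 + 153.978ms (3/7)
3. 307.956ms @ 6/7 + 153.978ms (3/7)
4. 461.933ms @ 9/7 + 153.978ms (3/7)
5. 615.911ms @ 12/7 + 153.978ms (3/7)
6. 769.889ms @ 15/7 + 153.978ms (3/7)
7. 923.867ms @ 18/7 + 153.978ms (3/7)
8. 1077.844ms @ 3 + 215.569ms (3/5)
9. 1293.413ms @ 18/5 + 215.569ms (3/5)
10. 1508.982ms @ 21/5 + 215.569ms (3/5)
11. 1724.551ms @ 24/5 + 215.569ms (3/5)
12. 1940.12ms @ 27/5 + 215.569ms (3/5)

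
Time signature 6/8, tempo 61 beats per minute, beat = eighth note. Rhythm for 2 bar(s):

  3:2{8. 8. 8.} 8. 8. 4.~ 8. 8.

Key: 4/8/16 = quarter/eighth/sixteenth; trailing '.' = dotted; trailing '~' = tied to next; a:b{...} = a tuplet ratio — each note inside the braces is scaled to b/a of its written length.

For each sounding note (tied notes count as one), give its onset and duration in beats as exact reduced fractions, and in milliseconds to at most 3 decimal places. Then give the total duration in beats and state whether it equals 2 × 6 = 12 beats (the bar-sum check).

1) 0.0ms=0b +983.607ms=1b
2) 983.607ms=1b +983.607ms=1b
3) 1967.213ms=2b +983.607ms=1b
4) 2950.82ms=3b +1475.41ms=3/2b
5) 4426.23ms=9/2b +1475.41ms=3/2b
6) 5901.639ms=6b +4426.23ms=9/2b
7) 10327.869ms=21/2b +1475.41ms=3/2b
Σ=12b of 12 (61bpm 6/8) — PASS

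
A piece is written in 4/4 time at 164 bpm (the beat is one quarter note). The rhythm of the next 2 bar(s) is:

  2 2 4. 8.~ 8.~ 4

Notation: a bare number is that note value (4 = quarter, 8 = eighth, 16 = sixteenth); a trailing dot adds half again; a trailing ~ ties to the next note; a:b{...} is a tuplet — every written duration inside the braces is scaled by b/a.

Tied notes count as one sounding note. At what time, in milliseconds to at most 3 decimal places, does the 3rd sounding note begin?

1. 0.0ms @ 0 + 731.707ms (2)
2. 731.707ms @ 2 + 731.707ms (2)
3. 1463.415ms @ 4 + 548.78ms (3/2)
4. 2012.195ms @ 11/2 + 914.634ms (5/2)

note 3 onset = 4b = 1463.415ms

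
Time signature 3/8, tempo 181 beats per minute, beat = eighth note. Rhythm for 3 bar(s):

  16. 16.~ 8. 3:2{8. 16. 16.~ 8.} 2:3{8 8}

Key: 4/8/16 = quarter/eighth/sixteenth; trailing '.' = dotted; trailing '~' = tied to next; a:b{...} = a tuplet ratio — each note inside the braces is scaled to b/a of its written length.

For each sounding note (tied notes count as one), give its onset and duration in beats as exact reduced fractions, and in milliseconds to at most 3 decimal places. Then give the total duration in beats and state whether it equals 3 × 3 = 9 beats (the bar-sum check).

1) 0.0ms=0b +248.619ms=3/4b
2) 248.619ms=3/4b +745.856ms=9/4b
3) 994.475ms=3b +331.492ms=1b
4) 1325.967ms=4b +165.746ms=1/2b
5) 1491.713ms=9/2b +497.238ms=3/2b
6) 1988.95ms=6b +497.238ms=3/2b
7) 2486.188ms=15/2b +497.238ms=3/2b
Σ=9b of 9 (181bpm 3/8) — PASS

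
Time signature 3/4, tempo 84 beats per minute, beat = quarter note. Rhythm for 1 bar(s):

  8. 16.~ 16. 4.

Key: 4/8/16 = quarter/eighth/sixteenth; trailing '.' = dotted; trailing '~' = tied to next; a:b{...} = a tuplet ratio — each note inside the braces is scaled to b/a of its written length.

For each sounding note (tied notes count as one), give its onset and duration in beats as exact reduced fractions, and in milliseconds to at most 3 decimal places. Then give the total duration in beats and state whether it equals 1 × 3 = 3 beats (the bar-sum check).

1) 0.0ms=0b +535.714ms=3/4b
2) 535.714ms=3/4b +535.714ms=3/4b
3) 1071.429ms=3/2b +1071.429ms=3/2b
Σ=3b of 3 (84bpm 3/4) — PASS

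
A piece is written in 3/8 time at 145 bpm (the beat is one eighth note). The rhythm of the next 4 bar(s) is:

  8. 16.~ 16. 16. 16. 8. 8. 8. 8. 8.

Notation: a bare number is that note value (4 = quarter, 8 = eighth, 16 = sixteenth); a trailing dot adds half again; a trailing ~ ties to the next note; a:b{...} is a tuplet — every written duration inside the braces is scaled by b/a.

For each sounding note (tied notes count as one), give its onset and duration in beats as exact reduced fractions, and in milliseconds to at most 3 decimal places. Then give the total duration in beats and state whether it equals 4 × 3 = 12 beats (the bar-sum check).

1) 0.0ms=0b +620.69ms=3/2b
2) 620.69ms=3/2b +620.69ms=3/2b
3) 1241.379ms=3b +310.345ms=3/4b
4) 1551.724ms=15/4b +310.345ms=3/4b
5) 1862.069ms=9/2b +620.69ms=3/2b
6) 2482.759ms=6b +620.69ms=3/2b
7) 3103.448ms=15/2b +620.69ms=3/2b
8) 3724.138ms=9b +620.69ms=3/2b
9) 4344.828ms=21/2b +620.69ms=3/2b
Σ=12b of 12 (145bpm 3/8) — PASS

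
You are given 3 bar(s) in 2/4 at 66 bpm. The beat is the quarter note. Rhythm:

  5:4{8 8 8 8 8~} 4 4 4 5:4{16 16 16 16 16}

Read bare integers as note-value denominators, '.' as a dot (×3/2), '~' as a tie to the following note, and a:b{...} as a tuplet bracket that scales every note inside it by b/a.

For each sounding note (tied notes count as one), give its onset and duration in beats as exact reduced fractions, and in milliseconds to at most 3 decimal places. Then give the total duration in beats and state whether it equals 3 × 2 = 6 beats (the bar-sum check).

1) 0.0ms=0b +363.636ms=2/5b
2) 363.636ms=2/5b +363.636ms=2/5b
3) 727.273ms=4/5b +363.636ms=2/5b
4) 1090.909ms=6/5b +363.636ms=2/5b
5) 1454.545ms=8/5b +1272.727ms=7/5b
6) 2727.273ms=3b +909.091ms=1b
7) 3636.364ms=4b +909.091ms=1b
8) 4545.455ms=5b +181.818ms=1/5b
9) 4727.273ms=26/5b +181.818ms=1/5b
10) 4909.091ms=27/5b +181.818ms=1/5b
11) 5090.909ms=28/5b +181.818ms=1/5b
12) 5272.727ms=29/5b +181.818ms=1/5b
Σ=6b of 6 (66bpm 2/4) — PASS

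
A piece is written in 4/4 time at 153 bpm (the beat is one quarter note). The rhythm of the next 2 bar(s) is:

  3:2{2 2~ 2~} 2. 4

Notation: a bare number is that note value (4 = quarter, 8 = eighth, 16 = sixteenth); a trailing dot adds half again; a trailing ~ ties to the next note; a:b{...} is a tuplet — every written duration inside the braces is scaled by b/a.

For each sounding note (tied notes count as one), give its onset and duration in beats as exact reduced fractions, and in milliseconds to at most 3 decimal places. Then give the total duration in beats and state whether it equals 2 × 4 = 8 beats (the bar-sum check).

1) 0.0ms=0b +522.876ms=4/3b
2) 522.876ms=4/3b +2222.222ms=17/3b
3) 2745.098ms=7b +392.157ms=1b
Σ=8b of 8 (153bpm 4/4) — PASS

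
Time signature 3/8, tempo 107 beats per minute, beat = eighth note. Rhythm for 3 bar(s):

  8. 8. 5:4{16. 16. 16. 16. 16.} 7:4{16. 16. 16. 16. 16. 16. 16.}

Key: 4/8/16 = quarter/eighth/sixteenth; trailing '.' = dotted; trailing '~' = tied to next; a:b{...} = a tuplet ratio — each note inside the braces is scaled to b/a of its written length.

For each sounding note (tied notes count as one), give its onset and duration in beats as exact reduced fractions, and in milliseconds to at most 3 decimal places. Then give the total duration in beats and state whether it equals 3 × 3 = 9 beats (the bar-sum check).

1) 0.0ms=0b +841.121ms=3/2b
2) 841.121ms=3/2b +841.121ms=3/2b
3) 1682.243ms=3b +336.449ms=3/5b
4) 2018.692ms=18/5b +336.449ms=3/5b
5) 2355.14ms=21/5b +336.449ms=3/5b
6) 2691.589ms=24/5b +336.449ms=3/5b
7) 3028.037ms=27/5b +336.449ms=3/5b
8) 3364.486ms=6b +240.32ms=3/7b
9) 3604.806ms=45/7b +240.32ms=3/7b
10) 3845.127ms=48/7b +240.32ms=3/7b
11) 4085.447ms=51/7b +240.32ms=3/7b
12) 4325.768ms=54/7b +240.32ms=3/7b
13) 4566.088ms=57/7b +240.32ms=3/7b
14) 4806.409ms=60/7b +240.32ms=3/7b
Σ=9b of 9 (107bpm 3/8) — PASS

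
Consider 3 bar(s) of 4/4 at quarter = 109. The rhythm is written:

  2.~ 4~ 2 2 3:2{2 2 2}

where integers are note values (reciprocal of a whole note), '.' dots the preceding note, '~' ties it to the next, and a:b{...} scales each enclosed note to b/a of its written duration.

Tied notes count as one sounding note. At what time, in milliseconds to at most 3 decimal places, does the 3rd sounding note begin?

note 3 onset = 8b = 4403.67ms

1. 0.0ms @ 0 + 3302.752ms (6)
2. 3302.752ms @ 6 + 1100.917ms (2)
3. 4403.67ms @ 8 + 733.945ms (4/3)
4. 5137.615ms @ 28/3 + 733.945ms (4/3)
5. 5871.56ms @ 32/3 + 733.945ms (4/3)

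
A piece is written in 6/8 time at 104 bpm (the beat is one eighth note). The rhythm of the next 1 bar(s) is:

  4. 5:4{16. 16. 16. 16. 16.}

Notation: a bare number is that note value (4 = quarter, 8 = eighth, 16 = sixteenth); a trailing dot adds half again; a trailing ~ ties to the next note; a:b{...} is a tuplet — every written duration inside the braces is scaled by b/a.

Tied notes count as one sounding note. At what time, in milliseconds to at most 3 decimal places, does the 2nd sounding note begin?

1. 0.0ms @ 0 + 1730.769ms (3)
2. 1730.769ms @ 3 + 346.154ms (3/5)
3. 2076.923ms @ 18/5 + 346.154ms (3/5)
4. 2423.077ms @ 21/5 + 346.154ms (3/5)
5. 2769.231ms @ 24/5 + 346.154ms (3/5)
6. 3115.385ms @ 27/5 + 346.154ms (3/5)

note 2 onset = 3b = 1730.769ms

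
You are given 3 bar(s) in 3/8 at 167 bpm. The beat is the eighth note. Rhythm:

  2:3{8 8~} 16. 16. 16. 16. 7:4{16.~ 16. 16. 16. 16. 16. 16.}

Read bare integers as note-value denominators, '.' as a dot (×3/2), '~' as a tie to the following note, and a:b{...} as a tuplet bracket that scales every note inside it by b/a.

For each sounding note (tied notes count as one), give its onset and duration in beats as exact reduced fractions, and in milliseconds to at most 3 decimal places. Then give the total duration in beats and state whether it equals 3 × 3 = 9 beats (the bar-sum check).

1) 0.0ms=0b +538.922ms=3/2b
2) 538.922ms=3/2b +808.383ms=9/4b
3) 1347.305ms=15/4b +269.461ms=3/4b
4) 1616.766ms=9/2b +269.461ms=3/4b
5) 1886.228ms=21/4b +269.461ms=3/4b
6) 2155.689ms=6b +307.956ms=6/7b
7) 2463.644ms=48/7b +153.978ms=3/7b
8) 2617.622ms=51/7b +153.978ms=3/7b
9) 2771.6ms=54/7b +153.978ms=3/7b
10) 2925.577ms=57/7b +153.978ms=3/7b
11) 3079.555ms=60/7b +153.978ms=3/7b
Σ=9b of 9 (167bpm 3/8) — PASS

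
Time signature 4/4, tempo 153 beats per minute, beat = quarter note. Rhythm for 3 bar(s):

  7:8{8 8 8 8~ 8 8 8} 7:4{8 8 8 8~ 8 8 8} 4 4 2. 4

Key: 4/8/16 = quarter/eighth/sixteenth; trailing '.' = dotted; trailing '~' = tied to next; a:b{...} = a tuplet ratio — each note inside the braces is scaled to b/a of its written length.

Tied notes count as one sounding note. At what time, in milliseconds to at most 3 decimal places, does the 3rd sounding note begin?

1. 0.0ms @ 0 + 224.09ms (4/7)
2. 224.09ms @ 4/7 + 224.09ms (4/7)
3. 448.179ms @ 8/7 + 224.09ms (4/7)
4. 672.269ms @ 12/7 + 448.179ms (8/7)
5. 1120.448ms @ 20/7 + 224.09ms (4/7)
6. 1344.538ms @ 24/7 + 224.09ms (4/7)
7. 1568.627ms @ 4 + 112.045ms (2/7)
8. 1680.672ms @ 30/7 + 112.045ms (2/7)
9. 1792.717ms @ 32/7 + 112.045ms (2/7)
10. 1904.762ms @ 34/7 + 224.09ms (4/7)
11. 2128.852ms @ 38/7 + 112.045ms (2/7)
12. 2240.896ms @ 40/7 + 112.045ms (2/7)
13. 2352.941ms @ 6 + 392.157ms (1)
14. 2745.098ms @ 7 + 392.157ms (1)
15. 3137.255ms @ 8 + 1176.471ms (3)
16. 4313.725ms @ 11 + 392.157ms (1)

note 3 onset = 8/7b = 448.179ms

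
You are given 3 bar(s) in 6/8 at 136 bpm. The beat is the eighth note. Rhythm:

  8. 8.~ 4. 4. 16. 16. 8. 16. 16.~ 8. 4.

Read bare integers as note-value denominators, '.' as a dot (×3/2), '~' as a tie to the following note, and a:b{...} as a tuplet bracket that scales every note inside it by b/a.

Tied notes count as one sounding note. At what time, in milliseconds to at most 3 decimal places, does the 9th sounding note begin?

1. 0.0ms @ 0 + 661.765ms (3/2)
2. 661.765ms @ 3/2 + 1985.294ms (9/2)
3. 2647.059ms @ 6 + 1323.529ms (3)
4. 3970.588ms @ 9 + 330.882ms (3/4)
5. 4301.471ms @ 39/4 + 330.882ms (3/4)
6. 4632.353ms @ 21/2 + 661.765ms (3/2)
7. 5294.118ms @ 12 + 330.882ms (3/4)
8. 5625.0ms @ 51/4 + 992.647ms (9/4)
9. 6617.647ms @ 15 + 1323.529ms (3)

note 9 onset = 15b = 6617.647ms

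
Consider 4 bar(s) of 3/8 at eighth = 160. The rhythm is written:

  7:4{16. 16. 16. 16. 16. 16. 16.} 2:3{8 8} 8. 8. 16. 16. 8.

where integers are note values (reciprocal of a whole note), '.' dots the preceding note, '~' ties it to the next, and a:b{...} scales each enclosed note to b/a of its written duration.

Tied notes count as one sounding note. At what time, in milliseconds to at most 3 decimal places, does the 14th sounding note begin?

note 14 onset = 21/2b = 3937.5ms

1. 0.0ms @ 0 + 160.714ms (3/7)
2. 160.714ms @ 3/7 + 160.714ms (3/7)
3. 321.429ms @ 6/7 + 160.714ms (3/7)
4. 482.143ms @ 9/7 + 160.714ms (3/7)
5. 642.857ms @ 12/7 + 160.714ms (3/7)
6. 803.571ms @ 15/7 + 160.714ms (3/7)
7. 964.286ms @ 18/7 + 160.714ms (3/7)
8. 1125.0ms @ 3 + 562.5ms (3/2)
9. 1687.5ms @ 9/2 + 562.5ms (3/2)
10. 2250.0ms @ 6 + 562.5ms (3/2)
11. 2812.5ms @ 15/2 + 562.5ms (3/2)
12. 3375.0ms @ 9 + 281.25ms (3/4)
13. 3656.25ms @ 39/4 + 281.25ms (3/4)
14. 3937.5ms @ 21/2 + 562.5ms (3/2)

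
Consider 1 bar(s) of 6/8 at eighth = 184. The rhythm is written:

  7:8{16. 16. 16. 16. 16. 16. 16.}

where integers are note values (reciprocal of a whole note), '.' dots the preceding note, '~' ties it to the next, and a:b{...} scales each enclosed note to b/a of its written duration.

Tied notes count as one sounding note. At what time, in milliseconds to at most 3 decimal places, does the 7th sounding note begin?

1. 0.0ms @ 0 + 279.503ms (6/7)
2. 279.503ms @ 6/7 + 279.503ms (6/7)
3. 559.006ms @ 12/7 + 279.503ms (6/7)
4. 838.509ms @ 18/7 + 279.503ms (6/7)
5. 1118.012ms @ 24/7 + 279.503ms (6/7)
6. 1397.516ms @ 30/7 + 279.503ms (6/7)
7. 1677.019ms @ 36/7 + 279.503ms (6/7)

note 7 onset = 36/7b = 1677.019ms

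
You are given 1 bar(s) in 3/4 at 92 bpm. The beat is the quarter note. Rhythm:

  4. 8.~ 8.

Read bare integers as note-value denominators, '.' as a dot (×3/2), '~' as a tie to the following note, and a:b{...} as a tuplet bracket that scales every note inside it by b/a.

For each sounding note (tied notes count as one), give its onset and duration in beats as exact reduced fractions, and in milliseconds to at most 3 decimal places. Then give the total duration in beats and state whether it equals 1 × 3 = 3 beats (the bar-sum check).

1) 0.0ms=0b +978.261ms=3/2b
2) 978.261ms=3/2b +978.261ms=3/2b
Σ=3b of 3 (92bpm 3/4) — PASS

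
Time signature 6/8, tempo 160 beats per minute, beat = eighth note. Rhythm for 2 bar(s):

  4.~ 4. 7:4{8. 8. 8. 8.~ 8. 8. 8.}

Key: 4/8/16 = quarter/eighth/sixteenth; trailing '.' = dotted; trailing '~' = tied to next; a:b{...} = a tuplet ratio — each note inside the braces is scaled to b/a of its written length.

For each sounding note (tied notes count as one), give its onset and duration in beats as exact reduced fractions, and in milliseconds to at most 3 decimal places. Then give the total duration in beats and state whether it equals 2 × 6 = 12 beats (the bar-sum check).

1) 0.0ms=0b +2250.0ms=6b
2) 2250.0ms=6b +321.429ms=6/7b
3) 2571.429ms=48/7b +321.429ms=6/7b
4) 2892.857ms=54/7b +321.429ms=6/7b
5) 3214.286ms=60/7b +642.857ms=12/7b
6) 3857.143ms=72/7b +321.429ms=6/7b
7) 4178.571ms=78/7b +321.429ms=6/7b
Σ=12b of 12 (160bpm 6/8) — PASS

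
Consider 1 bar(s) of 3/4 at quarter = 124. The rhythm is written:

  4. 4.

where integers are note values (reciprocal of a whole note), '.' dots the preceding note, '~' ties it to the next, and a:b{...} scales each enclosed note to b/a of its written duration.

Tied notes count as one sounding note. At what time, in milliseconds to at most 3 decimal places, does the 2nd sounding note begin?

note 2 onset = 3/2b = 725.806ms

1. 0.0ms @ 0 + 725.806ms (3/2)
2. 725.806ms @ 3/2 + 725.806ms (3/2)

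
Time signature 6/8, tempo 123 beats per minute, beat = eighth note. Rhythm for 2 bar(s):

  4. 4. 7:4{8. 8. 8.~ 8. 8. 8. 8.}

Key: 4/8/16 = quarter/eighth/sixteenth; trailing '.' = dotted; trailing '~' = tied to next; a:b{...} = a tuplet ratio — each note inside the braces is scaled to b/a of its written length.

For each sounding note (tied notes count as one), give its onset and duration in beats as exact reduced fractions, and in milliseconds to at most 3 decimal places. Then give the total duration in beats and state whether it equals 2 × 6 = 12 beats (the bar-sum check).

1) 0.0ms=0b +1463.415ms=3b
2) 1463.415ms=3b +1463.415ms=3b
3) 2926.829ms=6b +418.118ms=6/7b
4) 3344.948ms=48/7b +418.118ms=6/7b
5) 3763.066ms=54/7b +836.237ms=12/7b
6) 4599.303ms=66/7b +418.118ms=6/7b
7) 5017.422ms=72/7b +418.118ms=6/7b
8) 5435.54ms=78/7b +418.118ms=6/7b
Σ=12b of 12 (123bpm 6/8) — PASS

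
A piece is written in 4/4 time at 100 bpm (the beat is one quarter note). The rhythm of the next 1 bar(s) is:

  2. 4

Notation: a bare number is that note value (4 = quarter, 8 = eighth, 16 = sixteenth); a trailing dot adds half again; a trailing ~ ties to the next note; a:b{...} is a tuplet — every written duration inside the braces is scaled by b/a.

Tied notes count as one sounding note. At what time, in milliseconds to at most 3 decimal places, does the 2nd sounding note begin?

1. 0.0ms @ 0 + 1800.0ms (3)
2. 1800.0ms @ 3 + 600.0ms (1)

note 2 onset = 3b = 1800.0ms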